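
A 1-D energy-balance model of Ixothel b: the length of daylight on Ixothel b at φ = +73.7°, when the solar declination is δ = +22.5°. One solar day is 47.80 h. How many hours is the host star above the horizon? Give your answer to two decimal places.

Sunrise equation: cos H₀ = −tan φ · tan δ = -1.4165 ≤ −1, so the host star never sets (polar day) and H₀ = π.
Daylight = 2H₀/(2π) × 47.80 h = (3.1416/π) × 47.80 = 47.80 h.

47.80 h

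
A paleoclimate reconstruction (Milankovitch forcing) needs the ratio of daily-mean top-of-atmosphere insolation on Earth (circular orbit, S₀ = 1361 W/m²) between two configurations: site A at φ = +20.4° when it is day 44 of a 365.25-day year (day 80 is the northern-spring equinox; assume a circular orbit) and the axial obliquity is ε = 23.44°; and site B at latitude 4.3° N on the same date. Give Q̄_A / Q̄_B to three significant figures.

— Configuration A (φ=+20.4°):
Solar longitude: λ_s = 360° × (44 − 80)/365.25 = -35.483°, i.e. -35.483° + 360° = 324.517°.
sin δ = sin 23.44° × sin 324.517° = -0.23090, so δ = -13.350°.
cos H₀ = −tan(+20.4°) tan(-13.350°) = 0.0883, H₀ = 1.4824 rad.
Bracket: H₀ sin φ sin δ + cos φ cos δ sin H₀ = 1.4824×0.34857×-0.23090 + 0.93728×0.97298×0.99610 = -0.119311 + 0.908398 = 0.789087.
Q̄ = (S₀/π) × [bracket] = (1361/π) × 0.789087 = 341.85 W/m².
— Configuration B (φ=+4.3°):
cos H₀ = −tan(+4.3°) tan(-13.350°) = 0.0178, H₀ = 1.5530 rad.
Bracket: H₀ sin φ sin δ + cos φ cos δ sin H₀ = 1.5530×0.07498×-0.23090 + 0.99719×0.97298×0.99984 = -0.026887 + 0.970091 = 0.943204.
Q̄ = (S₀/π) × [bracket] = (1361/π) × 0.943204 = 408.61 W/m².
Ratio Q̄_A / Q̄_B = 341.85 / 408.61 = 0.8366.

Q̄_A / Q̄_B ≈ 0.837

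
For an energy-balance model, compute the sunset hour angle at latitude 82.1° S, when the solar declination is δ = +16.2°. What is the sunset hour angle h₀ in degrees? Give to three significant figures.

cos h₀ = −tan ϕ · tan δ = 2.0937 ≥ 1, so the Sun never rises (polar night) and h₀ = 0.

h₀ = 0.00°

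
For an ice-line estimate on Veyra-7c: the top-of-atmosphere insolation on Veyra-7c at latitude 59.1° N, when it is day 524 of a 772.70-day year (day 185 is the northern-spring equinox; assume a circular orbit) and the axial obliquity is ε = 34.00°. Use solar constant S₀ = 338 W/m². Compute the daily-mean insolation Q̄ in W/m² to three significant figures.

Solar longitude: λ_s = 360° × (524 − 185)/772.70 = 157.940°.
sin δ = sin 34.00° × sin 157.940° = 0.21002, so δ = +12.124°.
cos H₀ = −tan(+59.1°) tan(+12.124°) = -0.3589, H₀ = 1.9379 rad.
Bracket: H₀ sin φ sin δ + cos φ cos δ sin H₀ = 1.9379×0.85806×0.21002 + 0.51354×0.97770×0.93337 = 0.349228 + 0.468634 = 0.817862.
Q̄ = (S₀/π) × [bracket] = (338/π) × 0.817862 = 87.99 W/m².

Q̄ ≈ 88.0 W/m²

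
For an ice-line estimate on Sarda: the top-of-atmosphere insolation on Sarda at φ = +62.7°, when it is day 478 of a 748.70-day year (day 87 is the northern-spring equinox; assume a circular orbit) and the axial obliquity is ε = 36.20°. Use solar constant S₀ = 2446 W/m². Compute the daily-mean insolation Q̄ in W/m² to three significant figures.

Q̄ ≈ 271 W/m²

Solar longitude: λ_s = 360° × (478 − 87)/748.70 = 188.006°.
sin δ = sin 36.20° × sin 188.006° = -0.08226, so δ = -4.718°.
cos H₀ = −tan(+62.7°) tan(-4.718°) = 0.1599, H₀ = 1.4102 rad.
Bracket: H₀ sin φ sin δ + cos φ cos δ sin H₀ = 1.4102×0.88862×-0.08226 + 0.45865×0.99661×0.98713 = -0.103083 + 0.451212 = 0.348129.
Q̄ = (S₀/π) × [bracket] = (2446/π) × 0.348129 = 271.0 W/m².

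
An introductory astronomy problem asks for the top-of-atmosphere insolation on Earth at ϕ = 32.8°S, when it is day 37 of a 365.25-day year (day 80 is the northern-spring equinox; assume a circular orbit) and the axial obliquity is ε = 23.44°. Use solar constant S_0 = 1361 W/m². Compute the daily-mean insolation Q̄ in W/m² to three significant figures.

Q̄ ≈ 455 W/m²

Solar longitude: L_s = 360° × (37 − 80)/365.25 = -42.382°, i.e. -42.382° + 360° = 317.618°.
sin δ = sin 23.44° × sin 317.618° = -0.26814, so δ = -15.553°.
cos h₀ = −tan(-32.8°) tan(-15.553°) = -0.1794, h₀ = 1.7511 rad.
Bracket: h₀ sin ϕ sin δ + cos ϕ cos δ sin h₀ = 1.7511×-0.54171×-0.26814 + 0.84057×0.96338×0.98378 = 0.254354 + 0.796654 = 1.051008.
Q̄ = (S_0/π) × [bracket] = (1361/π) × 1.051008 = 455.3 W/m².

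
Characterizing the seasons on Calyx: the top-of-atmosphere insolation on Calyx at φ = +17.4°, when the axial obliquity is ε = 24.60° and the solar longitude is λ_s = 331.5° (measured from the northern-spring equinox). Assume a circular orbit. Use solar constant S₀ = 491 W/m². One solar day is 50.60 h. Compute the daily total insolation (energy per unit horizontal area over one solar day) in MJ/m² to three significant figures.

Solar declination: sin δ = sin ε · sin λ_s = sin 24.60° × sin 331.5° = -0.19863, so δ = -11.457°.
cos H₀ = −tan(+17.4°) tan(-11.457°) = 0.0635, H₀ = 1.5072 rad.
Bracket: H₀ sin φ sin δ + cos φ cos δ sin H₀ = 1.5072×0.29904×-0.19863 + 0.95424×0.98007×0.99798 = -0.089525 + 0.933333 = 0.843808.
Q̄ = (S₀/π) × [bracket] = (491/π) × 0.843808 = 131.88 W/m².
Daily total = Q̄ × 50.60 h × 3600 s/h = 131.88 × 50.60 × 3600 / 10⁶ = 24.02 MJ/m².

24.0 MJ/m²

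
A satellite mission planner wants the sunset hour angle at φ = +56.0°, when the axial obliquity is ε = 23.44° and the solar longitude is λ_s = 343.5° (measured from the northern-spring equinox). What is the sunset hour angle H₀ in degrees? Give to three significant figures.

Solar declination: sin δ = sin ε · sin λ_s = sin 23.44° × sin 343.5° = -0.11298, so δ = -6.487°.
cos H₀ = −tan φ · tan δ = −tan(+56.0°) × tan(-6.487°) = 0.1686, so H₀ = 1.4014 rad = 80.29°.

H₀ = 80.3°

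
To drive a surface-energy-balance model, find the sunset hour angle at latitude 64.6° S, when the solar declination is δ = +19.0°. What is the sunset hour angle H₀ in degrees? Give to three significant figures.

cos H₀ = −tan φ · tan δ = −tan(-64.6°) × tan(+19.000°) = 0.7252, so H₀ = 0.7595 rad = 43.52°.

H₀ = 43.5°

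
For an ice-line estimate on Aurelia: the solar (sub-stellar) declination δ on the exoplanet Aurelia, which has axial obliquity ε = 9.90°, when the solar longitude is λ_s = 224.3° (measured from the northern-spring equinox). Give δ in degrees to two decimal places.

δ = -6.90°

sin δ = sin ε · sin λ_s = sin 9.90° × sin 224.3° = -0.120078.
δ = arcsin(-0.120078) = -6.90°.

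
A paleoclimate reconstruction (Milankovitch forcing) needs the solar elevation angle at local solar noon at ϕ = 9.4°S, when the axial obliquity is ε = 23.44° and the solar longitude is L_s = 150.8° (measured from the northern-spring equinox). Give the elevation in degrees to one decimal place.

69.4°

Solar declination: sin δ = sin ε · sin L_s = sin 23.44° × sin 150.8° = 0.19406, so δ = +11.190°.
At local noon the hour angle is zero, so the zenith angle equals |ϕ − δ| = |-9.4° − (+11.190°)| = 20.590°.
Elevation = 90° − 20.590° = 69.4°.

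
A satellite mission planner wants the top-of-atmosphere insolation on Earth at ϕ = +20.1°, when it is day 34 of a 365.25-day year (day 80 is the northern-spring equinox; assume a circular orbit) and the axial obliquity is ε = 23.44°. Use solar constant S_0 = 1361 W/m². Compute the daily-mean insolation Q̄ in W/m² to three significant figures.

Q̄ ≈ 326 W/m²

Solar longitude: L_s = 360° × (34 − 80)/365.25 = -45.339°, i.e. -45.339° + 360° = 314.661°.
sin δ = sin 23.44° × sin 314.661° = -0.28294, so δ = -16.436°.
cos h₀ = −tan(+20.1°) tan(-16.436°) = 0.1080, h₀ = 1.4626 rad.
Bracket: h₀ sin ϕ sin δ + cos ϕ cos δ sin h₀ = 1.4626×0.34366×-0.28294 + 0.93909×0.95914×0.99416 = -0.142216 + 0.895459 = 0.753243.
Q̄ = (S_0/π) × [bracket] = (1361/π) × 0.753243 = 326.3 W/m².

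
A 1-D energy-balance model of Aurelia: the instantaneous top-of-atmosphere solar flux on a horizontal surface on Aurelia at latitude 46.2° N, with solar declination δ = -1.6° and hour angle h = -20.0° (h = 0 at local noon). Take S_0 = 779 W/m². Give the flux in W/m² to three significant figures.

cos θ_z = sin ϕ sin δ + cos ϕ cos δ cos h = -0.020153 + 0.650148 = 0.629995.
Flux = S_0 · cos θ_z = 779 × 0.629995 = 490.8 W/m².

491 W/m²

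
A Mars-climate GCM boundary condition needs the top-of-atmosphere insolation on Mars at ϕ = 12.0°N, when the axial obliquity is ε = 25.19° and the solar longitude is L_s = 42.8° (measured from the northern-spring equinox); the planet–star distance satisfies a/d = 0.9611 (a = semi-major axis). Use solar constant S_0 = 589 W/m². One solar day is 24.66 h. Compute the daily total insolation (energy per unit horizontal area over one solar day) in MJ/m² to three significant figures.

15.9 MJ/m²

Solar declination: sin δ = sin ε · sin L_s = sin 25.19° × sin 42.8° = 0.28918, so δ = +16.809°.
cos h₀ = −tan(+12.0°) tan(+16.809°) = -0.0642, h₀ = 1.6351 rad.
Bracket: h₀ sin ϕ sin δ + cos ϕ cos δ sin h₀ = 1.6351×0.20791×0.28918 + 0.97815×0.95727×0.99794 = 0.098308 + 0.934425 = 1.032733.
Inverse-square distance factor (a/d)² = 0.9611² = 0.923713.
Q̄ = (S_0/π) × 0.923713 × [bracket] = (589/π) × 0.923713 × 1.032733 = 178.85 W/m².
Daily total = Q̄ × 24.66 h × 3600 s/h = 178.85 × 24.66 × 3600 / 10⁶ = 15.88 MJ/m².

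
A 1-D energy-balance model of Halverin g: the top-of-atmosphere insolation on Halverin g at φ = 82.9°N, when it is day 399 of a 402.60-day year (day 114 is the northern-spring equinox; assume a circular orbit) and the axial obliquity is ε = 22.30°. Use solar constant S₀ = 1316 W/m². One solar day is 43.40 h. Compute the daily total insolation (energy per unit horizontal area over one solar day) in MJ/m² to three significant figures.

Solar longitude: λ_s = 360° × (399 − 114)/402.60 = 254.844°.
sin δ = sin 22.30° × sin 254.844° = -0.36626, so δ = -21.485°.
cos H₀ = −tan(+82.9°) tan(-21.485°) = 3.1601 ≥ 1 ⇒ polar night, H₀ = 0 and Q̄ = 0.
Daily total = Q̄ × 43.40 h × 3600 s/h = 0.00 MJ/m².

0.00 MJ/m²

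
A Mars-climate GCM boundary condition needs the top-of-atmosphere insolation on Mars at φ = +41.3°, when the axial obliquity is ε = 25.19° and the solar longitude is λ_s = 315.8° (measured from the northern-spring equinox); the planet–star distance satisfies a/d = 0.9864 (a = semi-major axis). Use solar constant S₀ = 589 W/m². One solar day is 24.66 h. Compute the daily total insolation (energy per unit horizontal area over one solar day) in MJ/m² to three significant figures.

Solar declination: sin δ = sin ε · sin λ_s = sin 25.19° × sin 315.8° = -0.29673, so δ = -17.261°.
cos H₀ = −tan(+41.3°) tan(-17.261°) = 0.2730, H₀ = 1.2943 rad.
Bracket: H₀ sin φ sin δ + cos φ cos δ sin H₀ = 1.2943×0.66000×-0.29673 + 0.75126×0.95496×0.96202 = -0.253478 + 0.690176 = 0.436698.
Inverse-square distance factor (a/d)² = 0.9864² = 0.972985.
Q̄ = (S₀/π) × 0.972985 × [bracket] = (589/π) × 0.972985 × 0.436698 = 79.662 W/m².
Daily total = Q̄ × 24.66 h × 3600 s/h = 79.662 × 24.66 × 3600 / 10⁶ = 7.072 MJ/m².

7.07 MJ/m²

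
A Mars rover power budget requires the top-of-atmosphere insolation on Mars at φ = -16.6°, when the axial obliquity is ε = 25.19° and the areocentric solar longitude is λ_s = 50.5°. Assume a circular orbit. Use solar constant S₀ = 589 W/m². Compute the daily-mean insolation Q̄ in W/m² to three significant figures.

sin δ = sin 25.19° × sin 50.5° = 0.32842, so δ = +19.173°.
cos H₀ = −tan(-16.6°) tan(+19.173°) = 0.1037, H₀ = 1.4670 rad.
Bracket: H₀ sin φ sin δ + cos φ cos δ sin H₀ = 1.4670×-0.28569×0.32842 + 0.95832×0.94453×0.99461 = -0.137643 + 0.900283 = 0.762640.
Q̄ = (S₀/π) × [bracket] = (589/π) × 0.762640 = 143.0 W/m².

Q̄ ≈ 143 W/m²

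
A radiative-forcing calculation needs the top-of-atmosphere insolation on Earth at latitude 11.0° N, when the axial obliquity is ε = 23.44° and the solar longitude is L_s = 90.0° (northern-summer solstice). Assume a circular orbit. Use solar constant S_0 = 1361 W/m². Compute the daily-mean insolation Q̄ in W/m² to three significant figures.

Q̄ ≈ 443 W/m²

Solar declination: sin δ = sin ε · sin L_s = sin 23.44° × sin 90.0° = 0.39779, so δ = +23.440°.
cos h₀ = −tan(+11.0°) tan(+23.440°) = -0.0843, h₀ = 1.6552 rad.
Bracket: h₀ sin ϕ sin δ + cos ϕ cos δ sin h₀ = 1.6552×0.19081×0.39779 + 0.98163×0.91748×0.99644 = 0.125634 + 0.897420 = 1.023054.
Q̄ = (S_0/π) × [bracket] = (1361/π) × 1.023054 = 443.2 W/m².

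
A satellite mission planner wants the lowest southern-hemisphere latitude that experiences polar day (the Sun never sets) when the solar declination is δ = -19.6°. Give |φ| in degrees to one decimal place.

|φ| = 70.4°

Polar day requires cos H₀ = −tan φ tan δ ≤ −1, i.e. tan φ tan δ ≥ 1.
The boundary is |tan φ| · |tan δ| = 1, so |φ| = 90° − |δ| = 90° − 19.6° = 70.4° in the southern hemisphere.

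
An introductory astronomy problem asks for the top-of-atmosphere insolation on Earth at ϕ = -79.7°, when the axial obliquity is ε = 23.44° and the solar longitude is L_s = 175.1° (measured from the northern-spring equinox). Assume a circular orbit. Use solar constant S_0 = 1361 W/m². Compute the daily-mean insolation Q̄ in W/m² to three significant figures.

Solar declination: sin δ = sin ε · sin L_s = sin 23.44° × sin 175.1° = 0.03398, so δ = +1.947°.
cos h₀ = −tan(-79.7°) tan(+1.947°) = 0.1871, h₀ = 1.3826 rad.
Bracket: h₀ sin ϕ sin δ + cos ϕ cos δ sin h₀ = 1.3826×-0.98389×0.03398 + 0.17880×0.99942×0.98235 = -0.046224 + 0.175542 = 0.129318.
Q̄ = (S_0/π) × [bracket] = (1361/π) × 0.129318 = 56.02 W/m².

Q̄ ≈ 56.0 W/m²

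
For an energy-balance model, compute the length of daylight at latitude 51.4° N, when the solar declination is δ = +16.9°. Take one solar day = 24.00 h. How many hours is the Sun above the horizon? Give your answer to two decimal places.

14.98 h

cos h₀ = −tan ϕ · tan δ = −tan(+51.4°) × tan(+16.900°) = -0.3806, so h₀ = 1.9612 rad = 112.37°.
Daylight = 2h₀/(2π) × 24.00 h = (1.9612/π) × 24.00 = 14.98 h.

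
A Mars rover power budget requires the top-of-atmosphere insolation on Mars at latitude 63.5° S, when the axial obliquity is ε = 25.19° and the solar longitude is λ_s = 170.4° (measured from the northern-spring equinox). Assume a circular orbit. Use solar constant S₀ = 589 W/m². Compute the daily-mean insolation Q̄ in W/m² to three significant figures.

Solar declination: sin δ = sin ε · sin λ_s = sin 25.19° × sin 170.4° = 0.07098, so δ = +4.070°.
cos H₀ = −tan(-63.5°) tan(+4.070°) = 0.1427, H₀ = 1.4276 rad.
Bracket: H₀ sin φ sin δ + cos φ cos δ sin H₀ = 1.4276×-0.89493×0.07098 + 0.44620×0.99748×0.98976 = -0.090684 + 0.440518 = 0.349834.
Q̄ = (S₀/π) × [bracket] = (589/π) × 0.349834 = 65.59 W/m².

Q̄ ≈ 65.6 W/m²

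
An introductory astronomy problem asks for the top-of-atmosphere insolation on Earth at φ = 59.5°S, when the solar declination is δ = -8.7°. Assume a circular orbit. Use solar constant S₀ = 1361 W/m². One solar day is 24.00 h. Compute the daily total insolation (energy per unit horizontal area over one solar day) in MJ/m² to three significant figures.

cos H₀ = −tan(-59.5°) tan(-8.700°) = -0.2598, H₀ = 1.8336 rad.
Bracket: H₀ sin φ sin δ + cos φ cos δ sin H₀ = 1.8336×-0.86163×-0.15126 + 0.50754×0.98849×0.96567 = 0.238973 + 0.484475 = 0.723448.
Q̄ = (S₀/π) × [bracket] = (1361/π) × 0.723448 = 313.41 W/m².
Daily total = Q̄ × 24.00 h × 3600 s/h = 313.41 × 24.00 × 3600 / 10⁶ = 27.08 MJ/m².

27.1 MJ/m²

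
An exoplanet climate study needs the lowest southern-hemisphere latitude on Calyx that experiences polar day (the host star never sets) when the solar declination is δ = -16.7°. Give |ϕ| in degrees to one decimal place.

|ϕ| = 73.3°

Polar day requires cos h₀ = −tan ϕ tan δ ≤ −1, i.e. tan ϕ tan δ ≥ 1.
The boundary is |tan ϕ| · |tan δ| = 1, so |ϕ| = 90° − |δ| = 90° − 16.7° = 73.3° in the southern hemisphere.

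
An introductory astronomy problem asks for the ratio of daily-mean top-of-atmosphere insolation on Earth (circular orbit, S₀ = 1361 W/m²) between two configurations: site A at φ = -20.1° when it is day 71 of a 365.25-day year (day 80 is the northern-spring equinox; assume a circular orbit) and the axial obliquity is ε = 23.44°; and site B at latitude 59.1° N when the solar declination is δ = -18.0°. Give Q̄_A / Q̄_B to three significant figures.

— Configuration A (φ=-20.1°):
Solar longitude: λ_s = 360° × (71 − 80)/365.25 = -8.871°, i.e. -8.871° + 360° = 351.129°.
sin δ = sin 23.44° × sin 351.129° = -0.06134, so δ = -3.517°.
cos H₀ = −tan(-20.1°) tan(-3.517°) = -0.0225, H₀ = 1.5933 rad.
Bracket: H₀ sin φ sin δ + cos φ cos δ sin H₀ = 1.5933×-0.34366×-0.06134 + 0.93909×0.99812×0.99975 = 0.033587 + 0.937090 = 0.970677.
Q̄ = (S₀/π) × [bracket] = (1361/π) × 0.970677 = 420.52 W/m².
— Configuration B (φ=+59.1°):
cos H₀ = −tan(+59.1°) tan(-18.000°) = 0.5429, H₀ = 0.9969 rad.
Bracket: H₀ sin φ sin δ + cos φ cos δ sin H₀ = 0.9969×0.85806×-0.30902 + 0.51354×0.95106×0.83980 = -0.264336 + 0.410164 = 0.145828.
Q̄ = (S₀/π) × [bracket] = (1361/π) × 0.145828 = 63.176 W/m².
Ratio Q̄_A / Q̄_B = 420.52 / 63.176 = 6.656.

Q̄_A / Q̄_B ≈ 6.66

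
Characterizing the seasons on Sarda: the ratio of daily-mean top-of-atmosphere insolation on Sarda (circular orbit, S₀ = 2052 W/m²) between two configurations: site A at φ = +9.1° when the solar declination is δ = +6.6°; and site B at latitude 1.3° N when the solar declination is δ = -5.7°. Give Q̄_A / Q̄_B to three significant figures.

— Configuration A (φ=+9.1°):
cos H₀ = −tan(+9.1°) tan(+6.600°) = -0.0185, H₀ = 1.5893 rad.
Bracket: H₀ sin φ sin δ + cos φ cos δ sin H₀ = 1.5893×0.15816×0.11494 + 0.98741×0.99337×0.99983 = 0.028892 + 0.980697 = 1.009589.
Q̄ = (S₀/π) × [bracket] = (2052/π) × 1.009589 = 659.44 W/m².
— Configuration B (φ=+1.3°):
cos H₀ = −tan(+1.3°) tan(-5.700°) = 0.0023, H₀ = 1.5685 rad.
Bracket: H₀ sin φ sin δ + cos φ cos δ sin H₀ = 1.5685×0.02269×-0.09932 + 0.99974×0.99506×1.00000 = -0.003535 + 0.994801 = 0.991266.
Q̄ = (S₀/π) × [bracket] = (2052/π) × 0.991266 = 647.47 W/m².
Ratio Q̄_A / Q̄_B = 659.44 / 647.47 = 1.018.

Q̄_A / Q̄_B ≈ 1.02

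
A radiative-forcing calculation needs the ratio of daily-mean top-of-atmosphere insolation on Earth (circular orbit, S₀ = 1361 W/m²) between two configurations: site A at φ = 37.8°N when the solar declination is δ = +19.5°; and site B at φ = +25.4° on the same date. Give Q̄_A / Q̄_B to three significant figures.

Q̄_A / Q̄_B ≈ 1.01

— Configuration A (φ=+37.8°):
cos H₀ = −tan(+37.8°) tan(+19.500°) = -0.2747, H₀ = 1.8491 rad.
Bracket: H₀ sin φ sin δ + cos φ cos δ sin H₀ = 1.8491×0.61291×0.33381 + 0.79016×0.94264×0.96153 = 0.378318 + 0.716183 = 1.094501.
Q̄ = (S₀/π) × [bracket] = (1361/π) × 1.094501 = 474.16 W/m².
— Configuration B (φ=+25.4°):
cos H₀ = −tan(+25.4°) tan(+19.500°) = -0.1681, H₀ = 1.7397 rad.
Bracket: H₀ sin φ sin δ + cos φ cos δ sin H₀ = 1.7397×0.42894×0.33381 + 0.90334×0.94264×0.98576 = 0.249098 + 0.839399 = 1.088497.
Q̄ = (S₀/π) × [bracket] = (1361/π) × 1.088497 = 471.56 W/m².
Ratio Q̄_A / Q̄_B = 474.16 / 471.56 = 1.006.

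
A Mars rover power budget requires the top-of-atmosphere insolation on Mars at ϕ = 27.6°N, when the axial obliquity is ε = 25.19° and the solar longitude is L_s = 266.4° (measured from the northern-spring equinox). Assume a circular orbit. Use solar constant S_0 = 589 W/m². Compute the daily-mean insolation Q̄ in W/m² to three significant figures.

Solar declination: sin δ = sin ε · sin L_s = sin 25.19° × sin 266.4° = -0.42478, so δ = -25.137°.
cos h₀ = −tan(+27.6°) tan(-25.137°) = 0.2453, h₀ = 1.3230 rad.
Bracket: h₀ sin ϕ sin δ + cos ϕ cos δ sin h₀ = 1.3230×0.46330×-0.42478 + 0.88620×0.90530×0.96945 = -0.260367 + 0.777767 = 0.517400.
Q̄ = (S_0/π) × [bracket] = (589/π) × 0.517400 = 97.00 W/m².

Q̄ ≈ 97.0 W/m²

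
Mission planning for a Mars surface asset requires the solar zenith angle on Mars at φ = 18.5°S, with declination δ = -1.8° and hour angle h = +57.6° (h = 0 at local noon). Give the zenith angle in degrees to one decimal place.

θ_z = 58.8°

cos θ_z = sin φ sin δ + cos φ cos δ cos h = 0.009967 + 0.507886 = 0.517853.
θ_z = arccos(0.517853) = 58.8°.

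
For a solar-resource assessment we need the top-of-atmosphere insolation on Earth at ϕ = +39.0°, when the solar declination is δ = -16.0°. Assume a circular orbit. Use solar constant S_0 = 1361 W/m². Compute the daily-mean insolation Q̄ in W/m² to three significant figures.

Q̄ ≈ 214 W/m²

cos h₀ = −tan(+39.0°) tan(-16.000°) = 0.2322, h₀ = 1.3365 rad.
Bracket: h₀ sin ϕ sin δ + cos ϕ cos δ sin h₀ = 1.3365×0.62932×-0.27564 + 0.77715×0.96126×0.97267 = -0.231837 + 0.726627 = 0.494790.
Q̄ = (S_0/π) × [bracket] = (1361/π) × 0.494790 = 214.4 W/m².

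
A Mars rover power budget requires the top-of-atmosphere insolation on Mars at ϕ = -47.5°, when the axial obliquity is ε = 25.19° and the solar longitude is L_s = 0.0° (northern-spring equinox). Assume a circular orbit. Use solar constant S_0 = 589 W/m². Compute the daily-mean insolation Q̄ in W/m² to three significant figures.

Solar declination: sin δ = sin ε · sin L_s = sin 25.19° × sin 0.0° = 0.00000, so δ = +0.000°.
cos h₀ = −tan(-47.5°) tan(+0.000°) = 0.0000, h₀ = 1.5708 rad.
Bracket: h₀ sin ϕ sin δ + cos ϕ cos δ sin h₀ = 1.5708×-0.73728×0.00000 + 0.67559×1.00000×1.00000 = -0.000000 + 0.675590 = 0.675590.
Q̄ = (S_0/π) × [bracket] = (589/π) × 0.675590 = 126.7 W/m².

Q̄ ≈ 127 W/m²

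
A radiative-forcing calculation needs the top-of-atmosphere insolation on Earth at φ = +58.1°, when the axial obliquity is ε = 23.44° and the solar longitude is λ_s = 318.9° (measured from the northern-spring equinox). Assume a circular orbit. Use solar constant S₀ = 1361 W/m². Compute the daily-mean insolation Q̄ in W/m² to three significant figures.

Q̄ ≈ 91.2 W/m²

Solar declination: sin δ = sin ε · sin λ_s = sin 23.44° × sin 318.9° = -0.26150, so δ = -15.159°.
cos H₀ = −tan(+58.1°) tan(-15.159°) = 0.4353, H₀ = 1.1205 rad.
Bracket: H₀ sin φ sin δ + cos φ cos δ sin H₀ = 1.1205×0.84897×-0.26150 + 0.52844×0.96520×0.90031 = -0.248757 + 0.459203 = 0.210446.
Q̄ = (S₀/π) × [bracket] = (1361/π) × 0.210446 = 91.17 W/m².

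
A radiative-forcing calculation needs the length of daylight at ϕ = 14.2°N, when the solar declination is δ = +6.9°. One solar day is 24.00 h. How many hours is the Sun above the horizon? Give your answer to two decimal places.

cos h₀ = −tan ϕ · tan δ = −tan(+14.2°) × tan(+6.900°) = -0.0306, so h₀ = 1.6014 rad = 91.75°.
Daylight = 2h₀/(2π) × 24.00 h = (1.6014/π) × 24.00 = 12.23 h.

12.23 h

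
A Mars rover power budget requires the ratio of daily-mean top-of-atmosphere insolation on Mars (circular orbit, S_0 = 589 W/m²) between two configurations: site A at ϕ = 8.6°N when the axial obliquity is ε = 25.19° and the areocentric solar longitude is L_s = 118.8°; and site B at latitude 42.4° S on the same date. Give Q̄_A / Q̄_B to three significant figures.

— Configuration A (ϕ=+8.6°):
sin δ = sin 25.19° × sin 118.8° = 0.37297, so δ = +21.899°.
cos h₀ = −tan(+8.6°) tan(+21.899°) = -0.0608, h₀ = 1.6316 rad.
Bracket: h₀ sin ϕ sin δ + cos ϕ cos δ sin h₀ = 1.6316×0.14954×0.37297 + 0.98876×0.92784×0.99815 = 0.091001 + 0.915714 = 1.006715.
Q̄ = (S_0/π) × [bracket] = (589/π) × 1.006715 = 188.74 W/m².
— Configuration B (ϕ=-42.4°):
cos h₀ = −tan(-42.4°) tan(+21.899°) = 0.3671, h₀ = 1.1950 rad.
Bracket: h₀ sin ϕ sin δ + cos ϕ cos δ sin h₀ = 1.1950×-0.67430×0.37297 + 0.73846×0.92784×0.93020 = -0.300535 + 0.637348 = 0.336813.
Q̄ = (S_0/π) × [bracket] = (589/π) × 0.336813 = 63.147 W/m².
Ratio Q̄_A / Q̄_B = 188.74 / 63.147 = 2.989.

Q̄_A / Q̄_B ≈ 2.99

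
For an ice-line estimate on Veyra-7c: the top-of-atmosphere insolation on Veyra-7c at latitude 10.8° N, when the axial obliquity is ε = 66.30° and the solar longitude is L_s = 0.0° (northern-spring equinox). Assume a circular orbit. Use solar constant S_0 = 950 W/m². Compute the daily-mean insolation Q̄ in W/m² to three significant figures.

Q̄ ≈ 297 W/m²

Solar declination: sin δ = sin ε · sin L_s = sin 66.30° × sin 0.0° = 0.00000, so δ = +0.000°.
cos h₀ = −tan(+10.8°) tan(+0.000°) = -0.0000, h₀ = 1.5708 rad.
Bracket: h₀ sin ϕ sin δ + cos ϕ cos δ sin h₀ = 1.5708×0.18738×0.00000 + 0.98229×1.00000×1.00000 = 0.000000 + 0.982290 = 0.982290.
Q̄ = (S_0/π) × [bracket] = (950/π) × 0.982290 = 297.0 W/m².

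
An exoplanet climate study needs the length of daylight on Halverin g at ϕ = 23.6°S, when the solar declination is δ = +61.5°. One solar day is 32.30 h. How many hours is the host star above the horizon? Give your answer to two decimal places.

cos h₀ = −tan ϕ · tan δ = −tan(-23.6°) × tan(+61.500°) = 0.8046, so h₀ = 0.6357 rad = 36.42°.
Daylight = 2h₀/(2π) × 32.30 h = (0.6357/π) × 32.30 = 6.54 h.

6.54 h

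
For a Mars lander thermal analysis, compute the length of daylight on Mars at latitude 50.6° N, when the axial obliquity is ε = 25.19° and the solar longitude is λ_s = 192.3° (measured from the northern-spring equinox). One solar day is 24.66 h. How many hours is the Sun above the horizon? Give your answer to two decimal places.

Solar declination: sin δ = sin ε · sin λ_s = sin 25.19° × sin 192.3° = -0.09067, so δ = -5.202°.
cos H₀ = −tan φ · tan δ = −tan(+50.6°) × tan(-5.202°) = 0.1108, so H₀ = 1.4597 rad = 83.64°.
Daylight = 2H₀/(2π) × 24.66 h = (1.4597/π) × 24.66 = 11.46 h.

11.46 h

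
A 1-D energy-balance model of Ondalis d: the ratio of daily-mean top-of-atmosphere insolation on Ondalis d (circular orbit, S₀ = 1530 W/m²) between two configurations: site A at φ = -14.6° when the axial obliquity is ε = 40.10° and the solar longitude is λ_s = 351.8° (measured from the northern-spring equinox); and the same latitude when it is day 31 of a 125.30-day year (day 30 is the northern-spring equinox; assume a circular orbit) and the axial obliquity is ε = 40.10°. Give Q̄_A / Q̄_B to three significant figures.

— Configuration A (φ=-14.6°):
Solar declination: sin δ = sin ε · sin λ_s = sin 40.10° × sin 351.8° = -0.09187, so δ = -5.271°.
cos H₀ = −tan(-14.6°) tan(-5.271°) = -0.0240, H₀ = 1.5948 rad.
Bracket: H₀ sin φ sin δ + cos φ cos δ sin H₀ = 1.5948×-0.25207×-0.09187 + 0.96771×0.99577×0.99971 = 0.036932 + 0.963337 = 1.000269.
Q̄ = (S₀/π) × [bracket] = (1530/π) × 1.000269 = 487.15 W/m².
— Configuration B (φ=-14.6°):
Solar longitude: λ_s = 360° × (31 − 30)/125.30 = 2.873°.
sin δ = sin 40.10° × sin 2.873° = 0.03229, so δ = +1.850°.
cos H₀ = −tan(-14.6°) tan(+1.850°) = 0.0084, H₀ = 1.5624 rad.
Bracket: H₀ sin φ sin δ + cos φ cos δ sin H₀ = 1.5624×-0.25207×0.03229 + 0.96771×0.99948×0.99996 = -0.012717 + 0.967168 = 0.954451.
Q̄ = (S₀/π) × [bracket] = (1530/π) × 0.954451 = 464.83 W/m².
Ratio Q̄_A / Q̄_B = 487.15 / 464.83 = 1.048.

Q̄_A / Q̄_B ≈ 1.05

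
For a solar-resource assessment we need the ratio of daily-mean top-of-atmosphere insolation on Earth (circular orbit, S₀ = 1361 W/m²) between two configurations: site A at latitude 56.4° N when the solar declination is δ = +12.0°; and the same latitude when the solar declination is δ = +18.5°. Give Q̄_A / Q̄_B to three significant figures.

Q̄_A / Q̄_B ≈ 0.835

— Configuration A (φ=+56.4°):
cos H₀ = −tan(+56.4°) tan(+12.000°) = -0.3199, H₀ = 1.8964 rad.
Bracket: H₀ sin φ sin δ + cos φ cos δ sin H₀ = 1.8964×0.83292×0.20791 + 0.55339×0.97815×0.94744 = 0.328404 + 0.512848 = 0.841252.
Q̄ = (S₀/π) × [bracket] = (1361/π) × 0.841252 = 364.45 W/m².
— Configuration B (φ=+56.4°):
cos H₀ = −tan(+56.4°) tan(+18.500°) = -0.5036, H₀ = 2.0986 rad.
Bracket: H₀ sin φ sin δ + cos φ cos δ sin H₀ = 2.0986×0.83292×0.31730 + 0.55339×0.94832×0.86393 = 0.554630 + 0.453383 = 1.008013.
Q̄ = (S₀/π) × [bracket] = (1361/π) × 1.008013 = 436.69 W/m².
Ratio Q̄_A / Q̄_B = 364.45 / 436.69 = 0.8346.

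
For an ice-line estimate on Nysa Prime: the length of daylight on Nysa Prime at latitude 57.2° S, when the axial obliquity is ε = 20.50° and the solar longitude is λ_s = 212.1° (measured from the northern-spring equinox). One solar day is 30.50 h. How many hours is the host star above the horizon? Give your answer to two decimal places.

18.15 h

Solar declination: sin δ = sin ε · sin λ_s = sin 20.50° × sin 212.1° = -0.18610, so δ = -10.725°.
cos H₀ = −tan φ · tan δ = −tan(-57.2°) × tan(-10.725°) = -0.2939, so H₀ = 1.8691 rad = 107.09°.
Daylight = 2H₀/(2π) × 30.50 h = (1.8691/π) × 30.50 = 18.15 h.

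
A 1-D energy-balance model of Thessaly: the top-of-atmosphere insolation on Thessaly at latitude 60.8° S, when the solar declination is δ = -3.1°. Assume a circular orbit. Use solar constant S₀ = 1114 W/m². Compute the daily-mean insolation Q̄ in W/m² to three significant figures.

cos H₀ = −tan(-60.8°) tan(-3.100°) = -0.0969, H₀ = 1.6679 rad.
Bracket: H₀ sin φ sin δ + cos φ cos δ sin H₀ = 1.6679×-0.87292×-0.05408 + 0.48786×0.99854×0.99529 = 0.078737 + 0.484853 = 0.563590.
Q̄ = (S₀/π) × [bracket] = (1114/π) × 0.563590 = 199.8 W/m².

Q̄ ≈ 200 W/m²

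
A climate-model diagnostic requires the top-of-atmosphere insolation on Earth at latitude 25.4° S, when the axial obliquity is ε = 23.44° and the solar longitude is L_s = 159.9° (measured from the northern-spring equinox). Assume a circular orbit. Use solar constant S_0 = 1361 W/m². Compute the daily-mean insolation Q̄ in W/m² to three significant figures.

Q̄ ≈ 349 W/m²

Solar declination: sin δ = sin ε · sin L_s = sin 23.44° × sin 159.9° = 0.13670, so δ = +7.857°.
cos h₀ = −tan(-25.4°) tan(+7.857°) = 0.0655, h₀ = 1.5052 rad.
Bracket: h₀ sin ϕ sin δ + cos ϕ cos δ sin h₀ = 1.5052×-0.42894×0.13670 + 0.90334×0.99061×0.99785 = -0.088259 + 0.892934 = 0.804675.
Q̄ = (S_0/π) × [bracket] = (1361/π) × 0.804675 = 348.6 W/m².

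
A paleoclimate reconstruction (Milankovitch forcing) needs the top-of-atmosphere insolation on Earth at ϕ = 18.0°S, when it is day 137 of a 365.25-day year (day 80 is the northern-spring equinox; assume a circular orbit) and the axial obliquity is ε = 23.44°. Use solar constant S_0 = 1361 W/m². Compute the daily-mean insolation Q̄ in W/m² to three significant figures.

Solar longitude: L_s = 360° × (137 − 80)/365.25 = 56.181°.
sin δ = sin 23.44° × sin 56.181° = 0.33048, so δ = +19.298°.
cos h₀ = −tan(-18.0°) tan(+19.298°) = 0.1138, h₀ = 1.4568 rad.
Bracket: h₀ sin ϕ sin δ + cos ϕ cos δ sin h₀ = 1.4568×-0.30902×0.33048 + 0.95106×0.94381×0.99351 = -0.148776 + 0.891794 = 0.743018.
Q̄ = (S_0/π) × [bracket] = (1361/π) × 0.743018 = 321.9 W/m².

Q̄ ≈ 322 W/m²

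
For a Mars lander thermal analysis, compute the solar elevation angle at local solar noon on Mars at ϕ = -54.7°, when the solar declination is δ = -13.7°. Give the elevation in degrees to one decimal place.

49.0°

At local noon the hour angle is zero, so the zenith angle equals |ϕ − δ| = |-54.7° − (-13.700°)| = 41.000°.
Elevation = 90° − 41.000° = 49.0°.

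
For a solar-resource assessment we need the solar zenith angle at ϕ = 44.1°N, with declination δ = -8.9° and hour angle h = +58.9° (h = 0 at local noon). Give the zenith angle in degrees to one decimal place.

θ_z = 75.0°

cos θ_z = sin ϕ sin δ + cos ϕ cos δ cos h = -0.107665 + 0.366470 = 0.258805.
θ_z = arccos(0.258805) = 75.0°.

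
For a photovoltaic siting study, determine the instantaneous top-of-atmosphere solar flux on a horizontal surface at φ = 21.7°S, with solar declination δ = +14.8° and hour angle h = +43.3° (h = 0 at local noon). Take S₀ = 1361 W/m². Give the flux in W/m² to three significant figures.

cos θ_z = sin φ sin δ + cos φ cos δ cos h = -0.094450 + 0.653763 = 0.559313.
Flux = S₀ · cos θ_z = 1361 × 0.559313 = 761.2 W/m².

761 W/m²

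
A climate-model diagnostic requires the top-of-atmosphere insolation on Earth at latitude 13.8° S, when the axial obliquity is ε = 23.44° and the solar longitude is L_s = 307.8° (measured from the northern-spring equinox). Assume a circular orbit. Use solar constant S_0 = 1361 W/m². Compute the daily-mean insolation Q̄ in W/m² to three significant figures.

Solar declination: sin δ = sin ε · sin L_s = sin 23.44° × sin 307.8° = -0.31431, so δ = -18.319°.
cos h₀ = −tan(-13.8°) tan(-18.319°) = -0.0813, h₀ = 1.6522 rad.
Bracket: h₀ sin ϕ sin δ + cos ϕ cos δ sin h₀ = 1.6522×-0.23853×-0.31431 + 0.97113×0.94932×0.99669 = 0.123869 + 0.918862 = 1.042731.
Q̄ = (S_0/π) × [bracket] = (1361/π) × 1.042731 = 451.7 W/m².

Q̄ ≈ 452 W/m²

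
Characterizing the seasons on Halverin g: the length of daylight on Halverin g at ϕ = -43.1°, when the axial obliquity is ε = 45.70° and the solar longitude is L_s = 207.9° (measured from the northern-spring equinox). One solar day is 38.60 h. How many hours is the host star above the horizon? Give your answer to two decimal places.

Solar declination: sin δ = sin ε · sin L_s = sin 45.70° × sin 207.9° = -0.33489, so δ = -19.566°.
cos h₀ = −tan ϕ · tan δ = −tan(-43.1°) × tan(-19.566°) = -0.3326, so h₀ = 1.9098 rad = 109.43°.
Daylight = 2h₀/(2π) × 38.60 h = (1.9098/π) × 38.60 = 23.47 h.

23.47 h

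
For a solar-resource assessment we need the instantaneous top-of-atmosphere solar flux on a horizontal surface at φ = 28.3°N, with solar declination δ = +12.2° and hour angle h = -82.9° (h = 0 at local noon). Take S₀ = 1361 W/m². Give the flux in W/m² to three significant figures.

cos θ_z = sin φ sin δ + cos φ cos δ cos h = 0.100187 + 0.106371 = 0.206558.
Flux = S₀ · cos θ_z = 1361 × 0.206558 = 281.1 W/m².

281 W/m²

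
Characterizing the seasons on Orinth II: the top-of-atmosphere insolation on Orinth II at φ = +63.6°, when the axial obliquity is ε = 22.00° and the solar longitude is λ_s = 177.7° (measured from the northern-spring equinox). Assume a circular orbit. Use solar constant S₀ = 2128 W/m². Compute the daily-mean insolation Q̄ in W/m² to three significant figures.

Q̄ ≈ 316 W/m²

Solar declination: sin δ = sin ε · sin λ_s = sin 22.00° × sin 177.7° = 0.01503, so δ = +0.861°.
cos H₀ = −tan(+63.6°) tan(+0.861°) = -0.0303, H₀ = 1.6011 rad.
Bracket: H₀ sin φ sin δ + cos φ cos δ sin H₀ = 1.6011×0.89571×0.01503 + 0.44464×0.99989×0.99954 = 0.021555 + 0.444387 = 0.465942.
Q̄ = (S₀/π) × [bracket] = (2128/π) × 0.465942 = 315.6 W/m².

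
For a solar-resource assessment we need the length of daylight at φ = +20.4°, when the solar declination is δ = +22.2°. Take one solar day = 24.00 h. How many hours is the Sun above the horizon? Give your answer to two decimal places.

13.16 h

cos H₀ = −tan φ · tan δ = −tan(+20.4°) × tan(+22.200°) = -0.1518, so H₀ = 1.7232 rad = 98.73°.
Daylight = 2H₀/(2π) × 24.00 h = (1.7232/π) × 24.00 = 13.16 h.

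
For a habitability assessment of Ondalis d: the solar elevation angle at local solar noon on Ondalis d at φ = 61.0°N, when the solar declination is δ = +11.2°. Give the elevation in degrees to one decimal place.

At local noon the hour angle is zero, so the zenith angle equals |φ − δ| = |+61.0° − (+11.200°)| = 49.800°.
Elevation = 90° − 49.800° = 40.2°.

40.2°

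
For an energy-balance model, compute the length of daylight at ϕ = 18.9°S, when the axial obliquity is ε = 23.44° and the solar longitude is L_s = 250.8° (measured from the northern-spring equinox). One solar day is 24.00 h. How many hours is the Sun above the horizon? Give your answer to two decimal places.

13.06 h

Solar declination: sin δ = sin ε · sin L_s = sin 23.44° × sin 250.8° = -0.37566, so δ = -22.065°.
cos h₀ = −tan ϕ · tan δ = −tan(-18.9°) × tan(-22.065°) = -0.1388, so h₀ = 1.7100 rad = 97.98°.
Daylight = 2h₀/(2π) × 24.00 h = (1.7100/π) × 24.00 = 13.06 h.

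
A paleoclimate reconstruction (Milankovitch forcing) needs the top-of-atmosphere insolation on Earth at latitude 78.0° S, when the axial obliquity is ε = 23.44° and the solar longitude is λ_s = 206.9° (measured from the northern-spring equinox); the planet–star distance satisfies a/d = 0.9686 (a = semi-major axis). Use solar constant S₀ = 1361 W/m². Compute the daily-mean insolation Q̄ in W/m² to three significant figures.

Q̄ ≈ 229 W/m²

Solar declination: sin δ = sin ε · sin λ_s = sin 23.44° × sin 206.9° = -0.17997, so δ = -10.368°.
cos H₀ = −tan(-78.0°) tan(-10.368°) = -0.8608, H₀ = 2.6076 rad.
Bracket: H₀ sin φ sin δ + cos φ cos δ sin H₀ = 2.6076×-0.97815×-0.17997 + 0.20791×0.98367×0.50901 = 0.459036 + 0.104100 = 0.563136.
Inverse-square distance factor (a/d)² = 0.9686² = 0.938186.
Q̄ = (S₀/π) × 0.938186 × [bracket] = (1361/π) × 0.938186 × 0.563136 = 228.9 W/m².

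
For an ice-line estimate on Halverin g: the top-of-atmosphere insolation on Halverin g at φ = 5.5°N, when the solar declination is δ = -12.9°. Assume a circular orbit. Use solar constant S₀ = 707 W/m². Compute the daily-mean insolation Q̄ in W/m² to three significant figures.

Q̄ ≈ 211 W/m²

cos H₀ = −tan(+5.5°) tan(-12.900°) = 0.0221, H₀ = 1.5487 rad.
Bracket: H₀ sin φ sin δ + cos φ cos δ sin H₀ = 1.5487×0.09585×-0.22325 + 0.99540×0.97476×0.99976 = -0.033140 + 0.970043 = 0.936903.
Q̄ = (S₀/π) × [bracket] = (707/π) × 0.936903 = 210.8 W/m².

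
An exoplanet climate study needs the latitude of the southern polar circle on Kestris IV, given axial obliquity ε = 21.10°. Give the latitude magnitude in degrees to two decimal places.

The polar circle is the lowest latitude that experiences at least one full rotation of continuous darkness at the northern-summer solstice; it lies at |φ| = 90° − ε = 90° − 21.10° = 68.90°.

68.90°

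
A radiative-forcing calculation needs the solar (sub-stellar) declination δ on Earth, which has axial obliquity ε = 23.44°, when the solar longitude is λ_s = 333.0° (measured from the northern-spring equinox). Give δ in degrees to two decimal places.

δ = -10.40°

sin δ = sin ε · sin λ_s = sin 23.44° × sin 333.0° = -0.180592.
δ = arcsin(-0.180592) = -10.40°.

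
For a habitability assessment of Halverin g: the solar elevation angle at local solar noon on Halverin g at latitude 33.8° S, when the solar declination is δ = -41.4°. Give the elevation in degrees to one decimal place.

At local noon the hour angle is zero, so the zenith angle equals |φ − δ| = |-33.8° − (-41.400°)| = 7.600°.
Elevation = 90° − 7.600° = 82.4°.

82.4°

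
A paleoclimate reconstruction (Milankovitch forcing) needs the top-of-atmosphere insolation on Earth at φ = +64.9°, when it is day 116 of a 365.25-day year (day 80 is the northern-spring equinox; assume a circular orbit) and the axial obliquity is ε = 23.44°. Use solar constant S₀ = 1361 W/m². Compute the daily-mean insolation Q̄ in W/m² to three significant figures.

Solar longitude: λ_s = 360° × (116 − 80)/365.25 = 35.483°.
sin δ = sin 23.44° × sin 35.483° = 0.23090, so δ = +13.350°.
cos H₀ = −tan(+64.9°) tan(+13.350°) = -0.5066, H₀ = 2.1020 rad.
Bracket: H₀ sin φ sin δ + cos φ cos δ sin H₀ = 2.1020×0.90557×0.23090 + 0.42420×0.97298×0.86218 = 0.439520 + 0.355855 = 0.795375.
Q̄ = (S₀/π) × [bracket] = (1361/π) × 0.795375 = 344.6 W/m².

Q̄ ≈ 345 W/m²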